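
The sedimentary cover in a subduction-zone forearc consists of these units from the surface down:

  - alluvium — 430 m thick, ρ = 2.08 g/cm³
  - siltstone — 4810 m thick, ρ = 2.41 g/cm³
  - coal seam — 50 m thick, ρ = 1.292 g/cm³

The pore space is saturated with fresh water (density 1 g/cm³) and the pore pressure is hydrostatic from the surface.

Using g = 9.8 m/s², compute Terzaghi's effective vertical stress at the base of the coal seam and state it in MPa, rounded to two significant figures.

Overburden (lithostatic) stress σ_v:
alluvium: 2080 kg/m³ × 9.8 m/s² × 430 m = 8.765×10^6 Pa = 8.765 MPa
siltstone: 2410 kg/m³ × 9.8 m/s² × 4810 m = 1.136×10^8 Pa = 113.6 MPa
coal seam: 1292 kg/m³ × 9.8 m/s² × 50 m = 6.331×10^5 Pa = 0.6331 MPa
Total = 8.765 + 113.6 + 0.6331 = 123.00 MPa
Pore pressure P_p = 1000 kg/m³ × 9.8 m/s² × 5290 m = 5.184×10^7 Pa = 51.84 MPa
Effective stress σ' = σ_v − P_p = 123.0 − 51.84 = 71.159 MPa

71 MPa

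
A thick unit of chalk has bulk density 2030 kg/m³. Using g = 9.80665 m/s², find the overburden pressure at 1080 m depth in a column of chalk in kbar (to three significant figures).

chalk: 2030 kg/m³ × 9.80665 m/s² × 1080 m = 2.150×10^7 Pa = 0.2150 kbar

0.215 kbar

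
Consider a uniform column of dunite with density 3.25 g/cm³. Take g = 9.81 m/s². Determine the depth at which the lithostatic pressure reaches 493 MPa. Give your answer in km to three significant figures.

h = P/(ρg) = 493 MPa / (3250 kg/m³ × 9.81 m/s²) = 4.930×10^8 Pa / 31882 Pa/m = 15463 m
= 15.463 km

15.5 km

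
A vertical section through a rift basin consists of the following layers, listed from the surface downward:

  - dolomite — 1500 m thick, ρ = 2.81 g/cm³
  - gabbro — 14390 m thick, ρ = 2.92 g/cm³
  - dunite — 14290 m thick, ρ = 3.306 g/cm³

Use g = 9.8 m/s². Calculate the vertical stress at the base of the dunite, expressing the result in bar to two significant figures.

dolomite: 2810 kg/m³ × 9.8 m/s² × 1500 m = 4.131×10^7 Pa = 413.1 bar
gabbro: 2920 kg/m³ × 9.8 m/s² × 14390 m = 4.118×10^8 Pa = 4118 bar
dunite: 3306 kg/m³ × 9.8 m/s² × 14290 m = 4.630×10^8 Pa = 4630 bar
Total = 413.1 + 4118 + 4630 = 9160.7 bar

9200 bar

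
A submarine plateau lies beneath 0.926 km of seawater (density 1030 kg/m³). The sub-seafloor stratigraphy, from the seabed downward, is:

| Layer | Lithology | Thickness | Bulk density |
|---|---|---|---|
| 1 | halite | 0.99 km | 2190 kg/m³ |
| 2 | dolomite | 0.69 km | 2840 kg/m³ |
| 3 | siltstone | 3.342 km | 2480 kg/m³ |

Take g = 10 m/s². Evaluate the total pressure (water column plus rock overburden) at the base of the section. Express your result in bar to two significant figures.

1300 bar

seawater: 1030 kg/m³ × 10 m/s² × 926 m = 9.538×10^6 Pa = 95.38 bar
halite: 2190 kg/m³ × 10 m/s² × 990 m = 2.168×10^7 Pa = 216.8 bar
dolomite: 2840 kg/m³ × 10 m/s² × 690 m = 1.960×10^7 Pa = 196.0 bar
siltstone: 2480 kg/m³ × 10 m/s² × 3342 m = 8.288×10^7 Pa = 828.8 bar
Total = 95.38 + 216.8 + 196.0 + 828.8 = 1337.0 bar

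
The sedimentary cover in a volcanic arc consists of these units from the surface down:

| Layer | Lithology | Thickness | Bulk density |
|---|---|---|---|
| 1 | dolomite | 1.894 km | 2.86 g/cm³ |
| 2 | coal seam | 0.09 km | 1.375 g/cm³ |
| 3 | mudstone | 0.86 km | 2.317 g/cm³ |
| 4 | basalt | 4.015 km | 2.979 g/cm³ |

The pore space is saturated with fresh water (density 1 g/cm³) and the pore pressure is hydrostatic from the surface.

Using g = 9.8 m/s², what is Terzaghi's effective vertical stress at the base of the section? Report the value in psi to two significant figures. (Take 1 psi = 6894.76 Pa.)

18000 psi

Overburden (lithostatic) stress σ_v:
dolomite: 2860 kg/m³ × 9.8 m/s² × 1894 m = 5.309×10^7 Pa = 53.09 MPa
coal seam: 1375 kg/m³ × 9.8 m/s² × 90 m = 1.213×10^6 Pa = 1.213 MPa
mudstone: 2317 kg/m³ × 9.8 m/s² × 860 m = 1.953×10^7 Pa = 19.53 MPa
basalt: 2979 kg/m³ × 9.8 m/s² × 4015 m = 1.172×10^8 Pa = 117.2 MPa
Total = 53.09 + 1.213 + 19.53 + 117.2 = 191.04 MPa
Pore pressure P_p = 1000 kg/m³ × 9.8 m/s² × 6859 m = 6.722×10^7 Pa = 67.22 MPa
Effective stress σ' = σ_v − P_p = 191.0 − 67.22 = 123.82 MPa = 17959 psi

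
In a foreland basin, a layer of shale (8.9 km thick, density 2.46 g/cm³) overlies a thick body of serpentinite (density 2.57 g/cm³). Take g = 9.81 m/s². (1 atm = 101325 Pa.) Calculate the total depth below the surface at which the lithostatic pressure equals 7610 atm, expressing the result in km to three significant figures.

Pressure at base of upper layers: 2460×9.81×8900 = 2.148×10^8 Pa = 2120 atm
Remaining pressure to be supplied by serpentinite: 7.711×10^8 − 2.148×10^8 = 5.563×10^8 Pa
Additional depth in serpentinite = 5.563×10^8 Pa / (2570 kg/m³ × 9.81 m/s²) = 22065 m
Total depth = 8900 m + 22065 m = 30965 m
= 30.965 km

31.0 km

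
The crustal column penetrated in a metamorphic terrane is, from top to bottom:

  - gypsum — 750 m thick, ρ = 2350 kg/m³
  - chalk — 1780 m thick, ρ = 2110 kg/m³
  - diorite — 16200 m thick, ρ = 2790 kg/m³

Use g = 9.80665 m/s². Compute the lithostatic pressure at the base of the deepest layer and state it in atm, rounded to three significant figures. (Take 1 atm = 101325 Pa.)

4910 atm

gypsum: 2350 kg/m³ × 9.80665 m/s² × 750 m = 1.728×10^7 Pa = 170.6 atm
chalk: 2110 kg/m³ × 9.80665 m/s² × 1780 m = 3.683×10^7 Pa = 363.5 atm
diorite: 2790 kg/m³ × 9.80665 m/s² × 16200 m = 4.432×10^8 Pa = 4374 atm
Total = 170.6 + 363.5 + 4374 = 4908.5 atm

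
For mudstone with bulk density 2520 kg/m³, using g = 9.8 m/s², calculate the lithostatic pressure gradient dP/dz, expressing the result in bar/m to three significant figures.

dP/dz = ρg = 2520 kg/m³ × 9.8 m/s² = 24696 Pa/m
= 24696 Pa/m × (1 bar/m / 1.0000×10^5 Pa/m) = 0.24696 bar/m

0.247 bar/m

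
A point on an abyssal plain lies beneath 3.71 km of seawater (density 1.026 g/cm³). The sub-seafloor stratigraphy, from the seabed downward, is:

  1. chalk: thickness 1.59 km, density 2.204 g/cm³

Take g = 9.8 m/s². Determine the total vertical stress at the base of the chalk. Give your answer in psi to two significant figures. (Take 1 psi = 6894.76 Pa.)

seawater: 1026 kg/m³ × 9.8 m/s² × 3710 m = 3.730×10^7 Pa = 5410 psi
chalk: 2204 kg/m³ × 9.8 m/s² × 1590 m = 3.434×10^7 Pa = 4981 psi
Total = 5410 + 4981 = 10391 psi

10000 psi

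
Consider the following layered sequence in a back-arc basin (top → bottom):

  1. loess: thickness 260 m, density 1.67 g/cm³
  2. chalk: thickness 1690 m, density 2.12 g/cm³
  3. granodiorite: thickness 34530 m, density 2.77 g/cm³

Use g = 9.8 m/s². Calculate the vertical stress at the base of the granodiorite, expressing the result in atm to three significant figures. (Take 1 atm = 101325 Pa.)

loess: 1670 kg/m³ × 9.8 m/s² × 260 m = 4.255×10^6 Pa = 42.00 atm
chalk: 2120 kg/m³ × 9.8 m/s² × 1690 m = 3.511×10^7 Pa = 346.5 atm
granodiorite: 2770 kg/m³ × 9.8 m/s² × 34530 m = 9.374×10^8 Pa = 9251 atm
Total = 42.00 + 346.5 + 9251 = 9639.5 atm

9640 atm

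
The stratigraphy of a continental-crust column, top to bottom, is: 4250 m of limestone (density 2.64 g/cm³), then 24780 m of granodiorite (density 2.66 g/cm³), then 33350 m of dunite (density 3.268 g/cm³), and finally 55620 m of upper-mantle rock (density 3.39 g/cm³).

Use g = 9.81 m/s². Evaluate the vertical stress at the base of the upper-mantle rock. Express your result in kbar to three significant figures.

limestone: 2640 kg/m³ × 9.81 m/s² × 4250 m = 1.101×10^8 Pa = 1.101 kbar
granodiorite: 2660 kg/m³ × 9.81 m/s² × 24780 m = 6.466×10^8 Pa = 6.466 kbar
dunite: 3268 kg/m³ × 9.81 m/s² × 33350 m = 1.069×10^9 Pa = 10.69 kbar
upper-mantle rock: 3390 kg/m³ × 9.81 m/s² × 55620 m = 1.850×10^9 Pa = 18.50 kbar
Total = 1.101 + 6.466 + 10.69 + 18.50 = 36.756 kbar

36.8 kbar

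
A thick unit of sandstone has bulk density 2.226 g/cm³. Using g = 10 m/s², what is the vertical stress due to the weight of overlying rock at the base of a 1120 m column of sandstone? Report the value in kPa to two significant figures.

25000 kPa

sandstone: 2226 kg/m³ × 10 m/s² × 1120 m = 2.493×10^7 Pa = 24931 kPa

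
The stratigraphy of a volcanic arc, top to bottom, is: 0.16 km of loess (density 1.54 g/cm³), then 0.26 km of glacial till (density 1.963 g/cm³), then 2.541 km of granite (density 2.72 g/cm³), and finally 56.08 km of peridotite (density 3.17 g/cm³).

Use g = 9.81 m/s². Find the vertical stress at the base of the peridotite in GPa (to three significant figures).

1.82 GPa

loess: 1540 kg/m³ × 9.81 m/s² × 160 m = 2.417×10^6 Pa = 2.417×10^-3 GPa
glacial till: 1963 kg/m³ × 9.81 m/s² × 260 m = 5.007×10^6 Pa = 5.007×10^-3 GPa
granite: 2720 kg/m³ × 9.81 m/s² × 2541 m = 6.780×10^7 Pa = 0.06780 GPa
peridotite: 3170 kg/m³ × 9.81 m/s² × 56080 m = 1.744×10^9 Pa = 1.744 GPa
Total = 2.417×10^-3 + 5.007×10^-3 + 0.06780 + 1.744 = 1.8192 GPa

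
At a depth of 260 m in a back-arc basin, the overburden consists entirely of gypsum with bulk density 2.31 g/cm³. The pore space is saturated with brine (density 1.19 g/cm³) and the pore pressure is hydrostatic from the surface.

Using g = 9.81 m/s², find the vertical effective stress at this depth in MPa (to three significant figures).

2.86 MPa

Overburden (lithostatic) stress σ_v:
gypsum: 2310 kg/m³ × 9.81 m/s² × 260 m = 5.892×10^6 Pa = 5.892 MPa
Pore pressure P_p = 1190 kg/m³ × 9.81 m/s² × 260 m = 3.035×10^6 Pa = 3.035 MPa
Effective stress σ' = σ_v − P_p = 5.892 − 3.035 = 2.8567 MPa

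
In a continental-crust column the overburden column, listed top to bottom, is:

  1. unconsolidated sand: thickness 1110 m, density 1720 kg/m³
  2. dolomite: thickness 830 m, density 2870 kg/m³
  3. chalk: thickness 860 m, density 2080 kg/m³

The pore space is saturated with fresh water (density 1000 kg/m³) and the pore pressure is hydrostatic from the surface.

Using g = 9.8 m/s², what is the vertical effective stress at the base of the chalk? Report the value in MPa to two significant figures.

Overburden (lithostatic) stress σ_v:
unconsolidated sand: 1720 kg/m³ × 9.8 m/s² × 1110 m = 1.871×10^7 Pa = 18.71 MPa
dolomite: 2870 kg/m³ × 9.8 m/s² × 830 m = 2.334×10^7 Pa = 23.34 MPa
chalk: 2080 kg/m³ × 9.8 m/s² × 860 m = 1.753×10^7 Pa = 17.53 MPa
Total = 18.71 + 23.34 + 17.53 = 59.585 MPa
Pore pressure P_p = 1000 kg/m³ × 9.8 m/s² × 2800 m = 2.744×10^7 Pa = 27.44 MPa
Effective stress σ' = σ_v − P_p = 59.58 − 27.44 = 32.145 MPa

32 MPa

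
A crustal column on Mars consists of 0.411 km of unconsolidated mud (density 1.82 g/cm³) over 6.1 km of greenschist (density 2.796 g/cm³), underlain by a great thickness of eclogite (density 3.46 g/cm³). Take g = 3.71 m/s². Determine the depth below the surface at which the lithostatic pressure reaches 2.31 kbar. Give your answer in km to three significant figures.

19.4 km

Pressure at base of upper layers: 1820×3.71×411 + 2796×3.71×6100 = 6.605×10^7 Pa = 0.6605 kbar
Remaining pressure to be supplied by eclogite: 2.310×10^8 − 6.605×10^7 = 1.649×10^8 Pa
Additional depth in eclogite = 1.649×10^8 Pa / (3460 kg/m³ × 3.71 m/s²) = 12850 m
Total depth = 6511 m + 12850 m = 19361 m
= 19.361 km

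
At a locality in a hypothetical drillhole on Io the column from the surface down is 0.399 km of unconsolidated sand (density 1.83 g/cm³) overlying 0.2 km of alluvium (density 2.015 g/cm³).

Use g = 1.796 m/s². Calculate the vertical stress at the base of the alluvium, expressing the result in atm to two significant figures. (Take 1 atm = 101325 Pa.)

unconsolidated sand: 1830 kg/m³ × 1.796 m/s² × 399 m = 1.311×10^6 Pa = 12.94 atm
alluvium: 2015 kg/m³ × 1.796 m/s² × 200 m = 7.238×10^5 Pa = 7.143 atm
Total = 12.94 + 7.143 = 20.086 atm

20 atm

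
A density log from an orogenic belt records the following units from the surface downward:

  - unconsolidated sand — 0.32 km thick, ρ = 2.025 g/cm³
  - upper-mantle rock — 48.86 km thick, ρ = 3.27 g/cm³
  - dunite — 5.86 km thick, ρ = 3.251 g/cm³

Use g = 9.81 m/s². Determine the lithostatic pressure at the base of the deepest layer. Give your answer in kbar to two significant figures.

unconsolidated sand: 2025 kg/m³ × 9.81 m/s² × 320 m = 6.357×10^6 Pa = 0.06357 kbar
upper-mantle rock: 3270 kg/m³ × 9.81 m/s² × 48860 m = 1.567×10^9 Pa = 15.67 kbar
dunite: 3251 kg/m³ × 9.81 m/s² × 5860 m = 1.869×10^8 Pa = 1.869 kbar
Total = 0.06357 + 15.67 + 1.869 = 17.606 kbar

18 kbar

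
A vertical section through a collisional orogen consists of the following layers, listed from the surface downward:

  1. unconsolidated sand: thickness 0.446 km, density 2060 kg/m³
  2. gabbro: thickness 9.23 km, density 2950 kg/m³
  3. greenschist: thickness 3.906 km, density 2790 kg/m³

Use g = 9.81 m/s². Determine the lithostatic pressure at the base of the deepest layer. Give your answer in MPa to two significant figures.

unconsolidated sand: 2060 kg/m³ × 9.81 m/s² × 446 m = 9.013×10^6 Pa = 9.013 MPa
gabbro: 2950 kg/m³ × 9.81 m/s² × 9230 m = 2.671×10^8 Pa = 267.1 MPa
greenschist: 2790 kg/m³ × 9.81 m/s² × 3906 m = 1.069×10^8 Pa = 106.9 MPa
Total = 9.013 + 267.1 + 106.9 = 383.03 MPa

380 MPa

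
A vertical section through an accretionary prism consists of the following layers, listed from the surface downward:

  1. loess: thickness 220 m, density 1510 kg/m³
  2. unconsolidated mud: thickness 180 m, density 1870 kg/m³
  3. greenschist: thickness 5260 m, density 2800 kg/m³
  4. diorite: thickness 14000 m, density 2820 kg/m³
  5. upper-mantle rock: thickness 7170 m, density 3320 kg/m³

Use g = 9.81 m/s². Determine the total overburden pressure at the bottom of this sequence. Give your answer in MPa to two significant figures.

loess: 1510 kg/m³ × 9.81 m/s² × 220 m = 3.259×10^6 Pa = 3.259 MPa
unconsolidated mud: 1870 kg/m³ × 9.81 m/s² × 180 m = 3.302×10^6 Pa = 3.302 MPa
greenschist: 2800 kg/m³ × 9.81 m/s² × 5260 m = 1.445×10^8 Pa = 144.5 MPa
diorite: 2820 kg/m³ × 9.81 m/s² × 14000 m = 3.873×10^8 Pa = 387.3 MPa
upper-mantle rock: 3320 kg/m³ × 9.81 m/s² × 7170 m = 2.335×10^8 Pa = 233.5 MPa
Total = 3.259 + 3.302 + 144.5 + 387.3 + 233.5 = 771.86 MPa

770 MPa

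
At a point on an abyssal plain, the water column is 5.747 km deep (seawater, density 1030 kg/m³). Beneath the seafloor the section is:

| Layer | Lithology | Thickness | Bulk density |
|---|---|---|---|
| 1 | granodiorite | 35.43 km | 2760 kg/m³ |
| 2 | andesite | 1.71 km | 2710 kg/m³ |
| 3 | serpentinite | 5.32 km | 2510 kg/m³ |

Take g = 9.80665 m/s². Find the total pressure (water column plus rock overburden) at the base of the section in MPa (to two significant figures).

seawater: 1030 kg/m³ × 9.80665 m/s² × 5747 m = 5.805×10^7 Pa = 58.05 MPa
granodiorite: 2760 kg/m³ × 9.80665 m/s² × 35430 m = 9.590×10^8 Pa = 959.0 MPa
andesite: 2710 kg/m³ × 9.80665 m/s² × 1710 m = 4.544×10^7 Pa = 45.44 MPa
serpentinite: 2510 kg/m³ × 9.80665 m/s² × 5320 m = 1.310×10^8 Pa = 131.0 MPa
Total = 58.05 + 959.0 + 45.44 + 131.0 = 1193.4 MPa

1200 MPa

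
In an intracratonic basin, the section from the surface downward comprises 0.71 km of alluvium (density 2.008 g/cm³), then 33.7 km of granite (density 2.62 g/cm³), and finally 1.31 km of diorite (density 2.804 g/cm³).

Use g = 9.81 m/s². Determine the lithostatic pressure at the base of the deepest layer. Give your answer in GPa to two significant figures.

0.92 GPa

alluvium: 2008 kg/m³ × 9.81 m/s² × 710 m = 1.399×10^7 Pa = 0.01399 GPa
granite: 2620 kg/m³ × 9.81 m/s² × 33700 m = 8.662×10^8 Pa = 0.8662 GPa
diorite: 2804 kg/m³ × 9.81 m/s² × 1310 m = 3.603×10^7 Pa = 0.03603 GPa
Total = 0.01399 + 0.8662 + 0.03603 = 0.91618 GPa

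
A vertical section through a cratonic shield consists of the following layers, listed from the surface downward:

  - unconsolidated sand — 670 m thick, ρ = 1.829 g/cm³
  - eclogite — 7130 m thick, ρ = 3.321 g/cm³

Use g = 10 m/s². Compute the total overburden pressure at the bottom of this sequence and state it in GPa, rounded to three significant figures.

0.249 GPa

unconsolidated sand: 1829 kg/m³ × 10 m/s² × 670 m = 1.225×10^7 Pa = 0.01225 GPa
eclogite: 3321 kg/m³ × 10 m/s² × 7130 m = 2.368×10^8 Pa = 0.2368 GPa
Total = 0.01225 + 0.2368 = 0.24904 GPa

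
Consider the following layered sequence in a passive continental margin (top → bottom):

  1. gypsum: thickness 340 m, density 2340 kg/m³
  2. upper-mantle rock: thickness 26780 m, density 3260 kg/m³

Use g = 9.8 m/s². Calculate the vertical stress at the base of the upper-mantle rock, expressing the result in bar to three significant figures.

8630 bar

gypsum: 2340 kg/m³ × 9.8 m/s² × 340 m = 7.797×10^6 Pa = 77.97 bar
upper-mantle rock: 3260 kg/m³ × 9.8 m/s² × 26780 m = 8.556×10^8 Pa = 8556 bar
Total = 77.97 + 8556 = 8633.6 bar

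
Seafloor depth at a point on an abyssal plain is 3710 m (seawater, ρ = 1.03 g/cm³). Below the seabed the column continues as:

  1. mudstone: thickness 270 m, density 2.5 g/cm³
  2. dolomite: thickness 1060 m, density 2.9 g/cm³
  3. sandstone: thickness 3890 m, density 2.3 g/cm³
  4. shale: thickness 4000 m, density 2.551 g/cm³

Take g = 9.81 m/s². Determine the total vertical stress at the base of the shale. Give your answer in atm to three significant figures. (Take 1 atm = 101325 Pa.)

2590 atm

seawater: 1030 kg/m³ × 9.81 m/s² × 3710 m = 3.749×10^7 Pa = 370.0 atm
mudstone: 2500 kg/m³ × 9.81 m/s² × 270 m = 6.622×10^6 Pa = 65.35 atm
dolomite: 2900 kg/m³ × 9.81 m/s² × 1060 m = 3.016×10^7 Pa = 297.6 atm
sandstone: 2300 kg/m³ × 9.81 m/s² × 3890 m = 8.777×10^7 Pa = 866.2 atm
shale: 2551 kg/m³ × 9.81 m/s² × 4000 m = 1.001×10^8 Pa = 987.9 atm
Total = 370.0 + 65.35 + 297.6 + 866.2 + 987.9 = 2587.1 atm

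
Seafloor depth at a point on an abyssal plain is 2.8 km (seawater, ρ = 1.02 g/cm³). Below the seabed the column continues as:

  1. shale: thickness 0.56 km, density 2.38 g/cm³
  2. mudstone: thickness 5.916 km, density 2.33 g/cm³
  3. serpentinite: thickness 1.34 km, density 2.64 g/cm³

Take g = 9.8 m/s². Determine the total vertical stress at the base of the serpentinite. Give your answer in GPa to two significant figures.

0.21 GPa

seawater: 1020 kg/m³ × 9.8 m/s² × 2800 m = 2.799×10^7 Pa = 0.02799 GPa
shale: 2380 kg/m³ × 9.8 m/s² × 560 m = 1.306×10^7 Pa = 0.01306 GPa
mudstone: 2330 kg/m³ × 9.8 m/s² × 5916 m = 1.351×10^8 Pa = 0.1351 GPa
serpentinite: 2640 kg/m³ × 9.8 m/s² × 1340 m = 3.467×10^7 Pa = 0.03467 GPa
Total = 0.02799 + 0.01306 + 0.1351 + 0.03467 = 0.21080 GPa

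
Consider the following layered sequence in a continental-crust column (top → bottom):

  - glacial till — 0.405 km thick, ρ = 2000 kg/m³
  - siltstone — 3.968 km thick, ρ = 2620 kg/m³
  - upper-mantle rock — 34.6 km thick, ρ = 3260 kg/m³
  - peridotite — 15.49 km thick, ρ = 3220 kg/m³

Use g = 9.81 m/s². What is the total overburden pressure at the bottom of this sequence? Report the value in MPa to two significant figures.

1700 MPa

glacial till: 2000 kg/m³ × 9.81 m/s² × 405 m = 7.946×10^6 Pa = 7.946 MPa
siltstone: 2620 kg/m³ × 9.81 m/s² × 3968 m = 1.020×10^8 Pa = 102.0 MPa
upper-mantle rock: 3260 kg/m³ × 9.81 m/s² × 34600 m = 1.107×10^9 Pa = 1107 MPa
peridotite: 3220 kg/m³ × 9.81 m/s² × 15490 m = 4.893×10^8 Pa = 489.3 MPa
Total = 7.946 + 102.0 + 1107 + 489.3 = 1705.8 MPa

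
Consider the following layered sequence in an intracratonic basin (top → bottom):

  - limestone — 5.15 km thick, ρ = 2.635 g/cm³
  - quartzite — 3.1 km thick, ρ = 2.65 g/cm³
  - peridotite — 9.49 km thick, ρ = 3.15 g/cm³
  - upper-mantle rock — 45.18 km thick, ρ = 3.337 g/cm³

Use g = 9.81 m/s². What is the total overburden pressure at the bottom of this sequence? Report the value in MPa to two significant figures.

limestone: 2635 kg/m³ × 9.81 m/s² × 5150 m = 1.331×10^8 Pa = 133.1 MPa
quartzite: 2650 kg/m³ × 9.81 m/s² × 3100 m = 8.059×10^7 Pa = 80.59 MPa
peridotite: 3150 kg/m³ × 9.81 m/s² × 9490 m = 2.933×10^8 Pa = 293.3 MPa
upper-mantle rock: 3337 kg/m³ × 9.81 m/s² × 45180 m = 1.479×10^9 Pa = 1479 MPa
Total = 133.1 + 80.59 + 293.3 + 1479 = 1986.0 MPa

2000 MPa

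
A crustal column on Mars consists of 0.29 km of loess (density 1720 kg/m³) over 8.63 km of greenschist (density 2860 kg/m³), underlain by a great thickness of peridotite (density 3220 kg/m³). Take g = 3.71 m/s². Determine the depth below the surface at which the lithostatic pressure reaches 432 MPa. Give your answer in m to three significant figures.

37300 m

Pressure at base of upper layers: 1720×3.71×290 + 2860×3.71×8630 = 9.342×10^7 Pa = 93.42 MPa
Remaining pressure to be supplied by peridotite: 4.320×10^8 − 9.342×10^7 = 3.386×10^8 Pa
Additional depth in peridotite = 3.386×10^8 Pa / (3220 kg/m³ × 3.71 m/s²) = 28342 m
Total depth = 8920 m + 28342 m = 37262 m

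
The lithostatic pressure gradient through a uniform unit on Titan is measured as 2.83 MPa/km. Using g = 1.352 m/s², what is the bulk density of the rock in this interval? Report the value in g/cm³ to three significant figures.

ρ = (dP/dz)/g = 2.83 MPa/km / 1.352 m/s² = 2830.0 Pa/m / 1.352 m/s² = 2093.2 kg/m³
= 2.093 g/cm³

2.09 g/cm³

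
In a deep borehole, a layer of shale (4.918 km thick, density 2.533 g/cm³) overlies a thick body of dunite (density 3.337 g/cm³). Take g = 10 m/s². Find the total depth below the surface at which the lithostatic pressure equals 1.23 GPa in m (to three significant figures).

38000 m

Pressure at base of upper layers: 2533×10×4918 = 1.246×10^8 Pa = 0.1246 GPa
Remaining pressure to be supplied by dunite: 1.230×10^9 − 1.246×10^8 = 1.105×10^9 Pa
Additional depth in dunite = 1.105×10^9 Pa / (3337 kg/m³ × 10 m/s²) = 33126 m
Total depth = 4918 m + 33126 m = 38044 m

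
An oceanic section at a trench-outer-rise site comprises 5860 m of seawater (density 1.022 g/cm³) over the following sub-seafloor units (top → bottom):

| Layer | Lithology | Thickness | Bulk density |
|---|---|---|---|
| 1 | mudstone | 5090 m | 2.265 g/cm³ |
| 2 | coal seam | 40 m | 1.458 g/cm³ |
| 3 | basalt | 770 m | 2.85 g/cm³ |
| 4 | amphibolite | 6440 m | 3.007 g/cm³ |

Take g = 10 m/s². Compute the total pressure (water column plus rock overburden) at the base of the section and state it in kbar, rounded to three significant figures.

3.91 kbar

seawater: 1022 kg/m³ × 10 m/s² × 5860 m = 5.989×10^7 Pa = 0.5989 kbar
mudstone: 2265 kg/m³ × 10 m/s² × 5090 m = 1.153×10^8 Pa = 1.153 kbar
coal seam: 1458 kg/m³ × 10 m/s² × 40 m = 5.832×10^5 Pa = 5.832×10^-3 kbar
basalt: 2850 kg/m³ × 10 m/s² × 770 m = 2.195×10^7 Pa = 0.2195 kbar
amphibolite: 3007 kg/m³ × 10 m/s² × 6440 m = 1.937×10^8 Pa = 1.937 kbar
Total = 0.5989 + 1.153 + 5.832×10^-3 + 0.2195 + 1.937 = 3.9136 kbar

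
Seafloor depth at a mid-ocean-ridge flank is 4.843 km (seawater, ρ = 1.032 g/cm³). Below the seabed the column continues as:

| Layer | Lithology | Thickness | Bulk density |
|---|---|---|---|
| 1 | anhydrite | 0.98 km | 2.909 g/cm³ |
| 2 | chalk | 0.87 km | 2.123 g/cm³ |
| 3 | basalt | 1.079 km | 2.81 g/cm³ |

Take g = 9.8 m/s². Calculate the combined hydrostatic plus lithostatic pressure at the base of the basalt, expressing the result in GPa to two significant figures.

0.12 GPa

seawater: 1032 kg/m³ × 9.8 m/s² × 4843 m = 4.898×10^7 Pa = 0.04898 GPa
anhydrite: 2909 kg/m³ × 9.8 m/s² × 980 m = 2.794×10^7 Pa = 0.02794 GPa
chalk: 2123 kg/m³ × 9.8 m/s² × 870 m = 1.810×10^7 Pa = 0.01810 GPa
basalt: 2810 kg/m³ × 9.8 m/s² × 1079 m = 2.971×10^7 Pa = 0.02971 GPa
Total = 0.04898 + 0.02794 + 0.01810 + 0.02971 = 0.12473 GPa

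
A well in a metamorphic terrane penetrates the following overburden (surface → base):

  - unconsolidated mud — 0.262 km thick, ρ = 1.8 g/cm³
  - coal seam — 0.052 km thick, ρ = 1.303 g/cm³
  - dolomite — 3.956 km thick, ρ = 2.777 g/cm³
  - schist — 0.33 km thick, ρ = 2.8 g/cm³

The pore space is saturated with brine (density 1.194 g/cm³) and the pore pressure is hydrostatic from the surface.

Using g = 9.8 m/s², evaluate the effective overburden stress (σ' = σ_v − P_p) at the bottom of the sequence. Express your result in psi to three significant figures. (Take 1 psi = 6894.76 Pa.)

Overburden (lithostatic) stress σ_v:
unconsolidated mud: 1800 kg/m³ × 9.8 m/s² × 262 m = 4.622×10^6 Pa = 4.622 MPa
coal seam: 1303 kg/m³ × 9.8 m/s² × 52 m = 6.640×10^5 Pa = 0.6640 MPa
dolomite: 2777 kg/m³ × 9.8 m/s² × 3956 m = 1.077×10^8 Pa = 107.7 MPa
schist: 2800 kg/m³ × 9.8 m/s² × 330 m = 9.055×10^6 Pa = 9.055 MPa
Total = 4.622 + 0.6640 + 107.7 + 9.055 = 122.00 MPa
Pore pressure P_p = 1194 kg/m³ × 9.8 m/s² × 4600 m = 5.383×10^7 Pa = 53.83 MPa
Effective stress σ' = σ_v − P_p = 122.0 − 53.83 = 68.176 MPa = 9888.1 psi

9890 psi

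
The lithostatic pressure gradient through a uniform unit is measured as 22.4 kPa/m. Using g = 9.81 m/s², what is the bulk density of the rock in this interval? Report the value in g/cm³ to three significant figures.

2.28 g/cm³

ρ = (dP/dz)/g = 22.4 kPa/m / 9.81 m/s² = 22400 Pa/m / 9.81 m/s² = 2283.4 kg/m³
= 2.283 g/cm³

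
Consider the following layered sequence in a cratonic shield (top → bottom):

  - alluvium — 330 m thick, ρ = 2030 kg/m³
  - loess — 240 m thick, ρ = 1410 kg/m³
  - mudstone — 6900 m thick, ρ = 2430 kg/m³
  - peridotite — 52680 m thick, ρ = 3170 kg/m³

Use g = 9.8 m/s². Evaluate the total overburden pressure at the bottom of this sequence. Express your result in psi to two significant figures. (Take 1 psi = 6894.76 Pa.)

260000 psi

alluvium: 2030 kg/m³ × 9.8 m/s² × 330 m = 6.565×10^6 Pa = 952.2 psi
loess: 1410 kg/m³ × 9.8 m/s² × 240 m = 3.316×10^6 Pa = 481.0 psi
mudstone: 2430 kg/m³ × 9.8 m/s² × 6900 m = 1.643×10^8 Pa = 23832 psi
peridotite: 3170 kg/m³ × 9.8 m/s² × 52680 m = 1.637×10^9 Pa = 2.374×10^5 psi
Total = 952.2 + 481.0 + 23832 + 2.374×10^5 = 2.6263×10^5 psi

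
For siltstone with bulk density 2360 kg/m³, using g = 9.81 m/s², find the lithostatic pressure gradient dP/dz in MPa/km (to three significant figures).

dP/dz = ρg = 2360 kg/m³ × 9.81 m/s² = 23152 Pa/m
= 23152 Pa/m × (1 MPa/km / 1000.0 Pa/m) = 23.152 MPa/km

23.2 MPa/km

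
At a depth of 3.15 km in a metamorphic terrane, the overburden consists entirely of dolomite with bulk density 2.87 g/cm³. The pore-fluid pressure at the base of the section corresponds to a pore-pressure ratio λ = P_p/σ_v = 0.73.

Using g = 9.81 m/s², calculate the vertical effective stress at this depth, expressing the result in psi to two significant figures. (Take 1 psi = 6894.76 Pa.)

3500 psi

Overburden (lithostatic) stress σ_v:
dolomite: 2870 kg/m³ × 9.81 m/s² × 3150 m = 8.869×10^7 Pa = 88.69 MPa
Pore pressure P_p = λ·σ_v = 0.73 × 88.69 MPa = 64.74 MPa
Effective stress σ' = σ_v − P_p = 88.69 − 64.74 = 23.946 MPa = 3473.0 psi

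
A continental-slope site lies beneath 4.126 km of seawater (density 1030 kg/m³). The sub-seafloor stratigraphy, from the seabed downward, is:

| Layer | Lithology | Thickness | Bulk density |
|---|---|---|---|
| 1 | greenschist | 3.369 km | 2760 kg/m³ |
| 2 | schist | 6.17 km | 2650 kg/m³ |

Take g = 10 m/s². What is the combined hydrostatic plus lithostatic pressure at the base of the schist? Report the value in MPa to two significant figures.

seawater: 1030 kg/m³ × 10 m/s² × 4126 m = 4.250×10^7 Pa = 42.50 MPa
greenschist: 2760 kg/m³ × 10 m/s² × 3369 m = 9.298×10^7 Pa = 92.98 MPa
schist: 2650 kg/m³ × 10 m/s² × 6170 m = 1.635×10^8 Pa = 163.5 MPa
Total = 42.50 + 92.98 + 163.5 = 298.99 MPa

300 MPa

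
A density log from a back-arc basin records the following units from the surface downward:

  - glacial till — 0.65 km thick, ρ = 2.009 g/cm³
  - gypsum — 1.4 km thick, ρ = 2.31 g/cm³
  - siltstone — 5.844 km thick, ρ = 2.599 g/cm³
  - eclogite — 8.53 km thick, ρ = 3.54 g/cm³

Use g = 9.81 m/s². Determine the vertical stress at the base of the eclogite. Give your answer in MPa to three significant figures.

glacial till: 2009 kg/m³ × 9.81 m/s² × 650 m = 1.281×10^7 Pa = 12.81 MPa
gypsum: 2310 kg/m³ × 9.81 m/s² × 1400 m = 3.173×10^7 Pa = 31.73 MPa
siltstone: 2599 kg/m³ × 9.81 m/s² × 5844 m = 1.490×10^8 Pa = 149.0 MPa
eclogite: 3540 kg/m³ × 9.81 m/s² × 8530 m = 2.962×10^8 Pa = 296.2 MPa
Total = 12.81 + 31.73 + 149.0 + 296.2 = 489.76 MPa

490 MPa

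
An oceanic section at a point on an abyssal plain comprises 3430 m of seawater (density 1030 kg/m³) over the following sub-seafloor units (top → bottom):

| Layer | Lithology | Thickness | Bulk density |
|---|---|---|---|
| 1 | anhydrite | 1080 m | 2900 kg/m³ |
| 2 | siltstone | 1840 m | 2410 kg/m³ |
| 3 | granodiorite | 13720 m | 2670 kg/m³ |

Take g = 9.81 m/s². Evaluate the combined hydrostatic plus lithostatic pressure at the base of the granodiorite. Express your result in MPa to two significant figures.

470 MPa

seawater: 1030 kg/m³ × 9.81 m/s² × 3430 m = 3.466×10^7 Pa = 34.66 MPa
anhydrite: 2900 kg/m³ × 9.81 m/s² × 1080 m = 3.072×10^7 Pa = 30.72 MPa
siltstone: 2410 kg/m³ × 9.81 m/s² × 1840 m = 4.350×10^7 Pa = 43.50 MPa
granodiorite: 2670 kg/m³ × 9.81 m/s² × 13720 m = 3.594×10^8 Pa = 359.4 MPa
Total = 34.66 + 30.72 + 43.50 + 359.4 = 468.25 MPa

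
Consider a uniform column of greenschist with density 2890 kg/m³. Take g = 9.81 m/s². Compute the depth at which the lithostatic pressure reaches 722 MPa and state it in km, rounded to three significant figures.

25.5 km

h = P/(ρg) = 722 MPa / (2890 kg/m³ × 9.81 m/s²) = 7.220×10^8 Pa / 28351 Pa/m = 25467 m
= 25.467 km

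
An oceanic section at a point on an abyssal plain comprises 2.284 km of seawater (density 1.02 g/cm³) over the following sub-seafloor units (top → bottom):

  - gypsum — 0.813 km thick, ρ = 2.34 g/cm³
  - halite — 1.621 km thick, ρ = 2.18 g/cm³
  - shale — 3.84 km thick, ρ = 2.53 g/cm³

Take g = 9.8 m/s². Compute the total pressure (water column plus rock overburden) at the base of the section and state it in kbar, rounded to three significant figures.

seawater: 1020 kg/m³ × 9.8 m/s² × 2284 m = 2.283×10^7 Pa = 0.2283 kbar
gypsum: 2340 kg/m³ × 9.8 m/s² × 813 m = 1.864×10^7 Pa = 0.1864 kbar
halite: 2180 kg/m³ × 9.8 m/s² × 1621 m = 3.463×10^7 Pa = 0.3463 kbar
shale: 2530 kg/m³ × 9.8 m/s² × 3840 m = 9.521×10^7 Pa = 0.9521 kbar
Total = 0.2283 + 0.1864 + 0.3463 + 0.9521 = 1.7131 kbar

1.71 kbar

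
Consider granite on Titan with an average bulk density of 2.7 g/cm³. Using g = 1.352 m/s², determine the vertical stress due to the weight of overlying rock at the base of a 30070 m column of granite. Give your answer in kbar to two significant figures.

1.1 kbar

granite: 2700 kg/m³ × 1.352 m/s² × 30070 m = 1.098×10^8 Pa = 1.098 kbar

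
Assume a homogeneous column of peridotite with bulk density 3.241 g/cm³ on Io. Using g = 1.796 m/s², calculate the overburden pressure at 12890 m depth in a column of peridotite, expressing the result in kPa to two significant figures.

75000 kPa

peridotite: 3241 kg/m³ × 1.796 m/s² × 12890 m = 7.503×10^7 Pa = 75031 kPa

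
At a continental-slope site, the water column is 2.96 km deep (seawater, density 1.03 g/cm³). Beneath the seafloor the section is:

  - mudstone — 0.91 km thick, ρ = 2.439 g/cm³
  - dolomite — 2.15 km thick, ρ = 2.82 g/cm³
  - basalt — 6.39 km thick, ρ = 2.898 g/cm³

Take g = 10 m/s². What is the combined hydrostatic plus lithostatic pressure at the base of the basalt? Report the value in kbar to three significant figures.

seawater: 1030 kg/m³ × 10 m/s² × 2960 m = 3.049×10^7 Pa = 0.3049 kbar
mudstone: 2439 kg/m³ × 10 m/s² × 910 m = 2.219×10^7 Pa = 0.2219 kbar
dolomite: 2820 kg/m³ × 10 m/s² × 2150 m = 6.063×10^7 Pa = 0.6063 kbar
basalt: 2898 kg/m³ × 10 m/s² × 6390 m = 1.852×10^8 Pa = 1.852 kbar
Total = 0.3049 + 0.2219 + 0.6063 + 1.852 = 2.9850 kbar

2.98 kbar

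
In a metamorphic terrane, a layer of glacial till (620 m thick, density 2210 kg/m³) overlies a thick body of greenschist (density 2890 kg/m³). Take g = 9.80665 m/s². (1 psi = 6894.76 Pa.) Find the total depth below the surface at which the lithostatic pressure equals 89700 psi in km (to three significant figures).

Pressure at base of upper layers: 2210×9.80665×620 = 1.344×10^7 Pa = 1949 psi
Remaining pressure to be supplied by greenschist: 6.185×10^8 − 1.344×10^7 = 6.050×10^8 Pa
Additional depth in greenschist = 6.050×10^8 Pa / (2890 kg/m³ × 9.80665 m/s²) = 21348 m
Total depth = 620 m + 21348 m = 21968 m
= 21.968 km

22.0 km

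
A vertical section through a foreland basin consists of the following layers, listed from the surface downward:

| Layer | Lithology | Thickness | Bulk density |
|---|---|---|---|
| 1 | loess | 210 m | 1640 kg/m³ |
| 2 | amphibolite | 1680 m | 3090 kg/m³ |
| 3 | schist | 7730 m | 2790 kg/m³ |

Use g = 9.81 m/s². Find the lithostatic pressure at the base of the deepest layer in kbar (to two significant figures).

loess: 1640 kg/m³ × 9.81 m/s² × 210 m = 3.379×10^6 Pa = 0.03379 kbar
amphibolite: 3090 kg/m³ × 9.81 m/s² × 1680 m = 5.093×10^7 Pa = 0.5093 kbar
schist: 2790 kg/m³ × 9.81 m/s² × 7730 m = 2.116×10^8 Pa = 2.116 kbar
Total = 0.03379 + 0.5093 + 2.116 = 2.6587 kbar

2.7 kbar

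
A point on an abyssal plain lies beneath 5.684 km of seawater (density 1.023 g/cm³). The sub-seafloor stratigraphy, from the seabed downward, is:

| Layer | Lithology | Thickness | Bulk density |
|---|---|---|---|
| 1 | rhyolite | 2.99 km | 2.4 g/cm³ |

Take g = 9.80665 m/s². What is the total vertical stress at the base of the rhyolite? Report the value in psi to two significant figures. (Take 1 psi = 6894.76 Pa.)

18000 psi

seawater: 1023 kg/m³ × 9.80665 m/s² × 5684 m = 5.702×10^7 Pa = 8270 psi
rhyolite: 2400 kg/m³ × 9.80665 m/s² × 2990 m = 7.037×10^7 Pa = 10207 psi
Total = 8270 + 10207 = 18477 psi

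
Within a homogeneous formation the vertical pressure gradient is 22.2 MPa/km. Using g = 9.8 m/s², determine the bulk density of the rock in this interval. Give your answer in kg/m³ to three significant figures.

ρ = (dP/dz)/g = 22.2 MPa/km / 9.8 m/s² = 22200 Pa/m / 9.8 m/s² = 2265.3 kg/m³

2270 kg/m³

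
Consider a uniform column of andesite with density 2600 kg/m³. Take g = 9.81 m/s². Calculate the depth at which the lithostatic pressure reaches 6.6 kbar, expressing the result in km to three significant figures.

25.9 km

h = P/(ρg) = 6.6 kbar / (2600 kg/m³ × 9.81 m/s²) = 6.600×10^8 Pa / 25506 Pa/m = 25876 m
= 25.876 km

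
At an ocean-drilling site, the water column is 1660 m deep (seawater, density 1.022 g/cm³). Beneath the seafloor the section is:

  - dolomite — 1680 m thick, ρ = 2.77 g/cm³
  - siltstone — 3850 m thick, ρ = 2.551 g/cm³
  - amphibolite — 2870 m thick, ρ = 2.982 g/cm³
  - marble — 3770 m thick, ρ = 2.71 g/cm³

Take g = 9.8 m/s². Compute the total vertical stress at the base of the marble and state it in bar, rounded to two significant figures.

seawater: 1022 kg/m³ × 9.8 m/s² × 1660 m = 1.663×10^7 Pa = 166.3 bar
dolomite: 2770 kg/m³ × 9.8 m/s² × 1680 m = 4.561×10^7 Pa = 456.1 bar
siltstone: 2551 kg/m³ × 9.8 m/s² × 3850 m = 9.625×10^7 Pa = 962.5 bar
amphibolite: 2982 kg/m³ × 9.8 m/s² × 2870 m = 8.387×10^7 Pa = 838.7 bar
marble: 2710 kg/m³ × 9.8 m/s² × 3770 m = 1.001×10^8 Pa = 1001 bar
Total = 166.3 + 456.1 + 962.5 + 838.7 + 1001 = 3424.8 bar

3400 bar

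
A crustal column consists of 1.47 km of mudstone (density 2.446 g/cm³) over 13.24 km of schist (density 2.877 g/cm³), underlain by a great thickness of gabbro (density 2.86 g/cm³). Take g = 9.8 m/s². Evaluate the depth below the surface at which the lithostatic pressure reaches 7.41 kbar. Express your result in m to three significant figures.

26600 m

Pressure at base of upper layers: 2446×9.8×1470 + 2877×9.8×13240 = 4.085×10^8 Pa = 4.085 kbar
Remaining pressure to be supplied by gabbro: 7.410×10^8 − 4.085×10^8 = 3.325×10^8 Pa
Additional depth in gabbro = 3.325×10^8 Pa / (2860 kg/m³ × 9.8 m/s²) = 11862 m
Total depth = 14710 m + 11862 m = 26572 m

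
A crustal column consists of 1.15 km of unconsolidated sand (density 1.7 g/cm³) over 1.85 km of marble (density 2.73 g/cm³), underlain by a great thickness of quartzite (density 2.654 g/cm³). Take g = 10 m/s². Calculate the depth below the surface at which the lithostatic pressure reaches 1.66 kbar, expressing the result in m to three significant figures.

6620 m

Pressure at base of upper layers: 1700×10×1150 + 2730×10×1850 = 7.005×10^7 Pa = 0.7006 kbar
Remaining pressure to be supplied by quartzite: 1.660×10^8 − 7.005×10^7 = 9.595×10^7 Pa
Additional depth in quartzite = 9.595×10^7 Pa / (2654 kg/m³ × 10 m/s²) = 3615.1 m
Total depth = 3000 m + 3615.1 m = 6615.1 m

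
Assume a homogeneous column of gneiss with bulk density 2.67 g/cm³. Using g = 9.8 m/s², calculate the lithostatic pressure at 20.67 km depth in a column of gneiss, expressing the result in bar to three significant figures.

5410 bar

gneiss: 2670 kg/m³ × 9.8 m/s² × 20670 m = 5.409×10^8 Pa = 5409 bar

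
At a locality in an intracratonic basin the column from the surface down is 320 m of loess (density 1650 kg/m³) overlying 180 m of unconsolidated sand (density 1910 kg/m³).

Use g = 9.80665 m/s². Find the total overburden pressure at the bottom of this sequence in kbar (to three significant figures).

loess: 1650 kg/m³ × 9.80665 m/s² × 320 m = 5.178×10^6 Pa = 0.05178 kbar
unconsolidated sand: 1910 kg/m³ × 9.80665 m/s² × 180 m = 3.372×10^6 Pa = 0.03372 kbar
Total = 0.05178 + 0.03372 = 0.085494 kbar

0.0855 kbar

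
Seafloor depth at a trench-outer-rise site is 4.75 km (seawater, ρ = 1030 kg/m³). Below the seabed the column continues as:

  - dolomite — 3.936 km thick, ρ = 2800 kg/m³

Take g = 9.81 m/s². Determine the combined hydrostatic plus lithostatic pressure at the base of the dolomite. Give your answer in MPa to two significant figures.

seawater: 1030 kg/m³ × 9.81 m/s² × 4750 m = 4.800×10^7 Pa = 48.00 MPa
dolomite: 2800 kg/m³ × 9.81 m/s² × 3936 m = 1.081×10^8 Pa = 108.1 MPa
Total = 48.00 + 108.1 = 156.11 MPa

160 MPa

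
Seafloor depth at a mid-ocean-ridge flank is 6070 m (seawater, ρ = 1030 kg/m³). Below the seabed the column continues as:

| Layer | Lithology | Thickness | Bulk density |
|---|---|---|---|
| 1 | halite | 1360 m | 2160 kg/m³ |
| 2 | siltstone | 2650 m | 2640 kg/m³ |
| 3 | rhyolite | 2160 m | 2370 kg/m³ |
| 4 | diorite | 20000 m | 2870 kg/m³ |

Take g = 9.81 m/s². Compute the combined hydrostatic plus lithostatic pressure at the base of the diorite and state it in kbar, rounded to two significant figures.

7.7 kbar

seawater: 1030 kg/m³ × 9.81 m/s² × 6070 m = 6.133×10^7 Pa = 0.6133 kbar
halite: 2160 kg/m³ × 9.81 m/s² × 1360 m = 2.882×10^7 Pa = 0.2882 kbar
siltstone: 2640 kg/m³ × 9.81 m/s² × 2650 m = 6.863×10^7 Pa = 0.6863 kbar
rhyolite: 2370 kg/m³ × 9.81 m/s² × 2160 m = 5.022×10^7 Pa = 0.5022 kbar
diorite: 2870 kg/m³ × 9.81 m/s² × 20000 m = 5.631×10^8 Pa = 5.631 kbar
Total = 0.6133 + 0.2882 + 0.6863 + 0.5022 + 5.631 = 7.7210 kbar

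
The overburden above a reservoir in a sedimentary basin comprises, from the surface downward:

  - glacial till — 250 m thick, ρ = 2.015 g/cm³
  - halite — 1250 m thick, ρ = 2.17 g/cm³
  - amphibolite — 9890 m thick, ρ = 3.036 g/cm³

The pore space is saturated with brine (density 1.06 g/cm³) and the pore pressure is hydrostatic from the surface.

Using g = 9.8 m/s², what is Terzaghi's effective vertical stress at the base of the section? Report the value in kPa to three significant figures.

207000 kPa

Overburden (lithostatic) stress σ_v:
glacial till: 2015 kg/m³ × 9.8 m/s² × 250 m = 4.937×10^6 Pa = 4.937 MPa
halite: 2170 kg/m³ × 9.8 m/s² × 1250 m = 2.658×10^7 Pa = 26.58 MPa
amphibolite: 3036 kg/m³ × 9.8 m/s² × 9890 m = 2.943×10^8 Pa = 294.3 MPa
Total = 4.937 + 26.58 + 294.3 = 325.77 MPa
Pore pressure P_p = 1060 kg/m³ × 9.8 m/s² × 11390 m = 1.183×10^8 Pa = 118.3 MPa
Effective stress σ' = σ_v − P_p = 325.8 − 118.3 = 207.46 MPa = 2.0746×10^5 kPa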